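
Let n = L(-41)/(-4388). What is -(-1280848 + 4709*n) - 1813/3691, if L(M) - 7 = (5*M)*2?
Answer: 20737740073783/16196108 ≈ 1.2804e+6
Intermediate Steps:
L(M) = 7 + 10*M (L(M) = 7 + (5*M)*2 = 7 + 10*M)
n = 403/4388 (n = (7 + 10*(-41))/(-4388) = (7 - 410)*(-1/4388) = -403*(-1/4388) = 403/4388 ≈ 0.091841)
-(-1280848 + 4709*n) - 1813/3691 = -4709/(1/(-272 + 403/4388)) - 1813/3691 = -4709/(1/(-1193133/4388)) - 1813*1/3691 = -4709/(-4388/1193133) - 1813/3691 = -4709*(-1193133/4388) - 1813/3691 = 5618463297/4388 - 1813/3691 = 20737740073783/16196108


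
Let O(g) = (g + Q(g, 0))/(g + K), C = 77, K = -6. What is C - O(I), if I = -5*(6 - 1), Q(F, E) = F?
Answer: 2337/31 ≈ 75.387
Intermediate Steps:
I = -25 (I = -5*5 = -25)
O(g) = 2*g/(-6 + g) (O(g) = (g + g)/(g - 6) = (2*g)/(-6 + g) = 2*g/(-6 + g))
C - O(I) = 77 - 2*(-25)/(-6 - 25) = 77 - 2*(-25)/(-31) = 77 - 2*(-25)*(-1)/31 = 77 - 1*50/31 = 77 - 50/31 = 2337/31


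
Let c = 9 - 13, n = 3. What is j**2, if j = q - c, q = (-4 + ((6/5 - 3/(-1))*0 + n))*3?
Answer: 1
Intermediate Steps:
c = -4
q = -3 (q = (-4 + ((6/5 - 3/(-1))*0 + 3))*3 = (-4 + ((6*(1/5) - 3*(-1))*0 + 3))*3 = (-4 + ((6/5 + 3)*0 + 3))*3 = (-4 + ((21/5)*0 + 3))*3 = (-4 + (0 + 3))*3 = (-4 + 3)*3 = -1*3 = -3)
j = 1 (j = -3 - 1*(-4) = -3 + 4 = 1)
j**2 = 1**2 = 1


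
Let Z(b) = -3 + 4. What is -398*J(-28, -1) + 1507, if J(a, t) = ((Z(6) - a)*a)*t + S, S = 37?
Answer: -336395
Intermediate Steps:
Z(b) = 1
J(a, t) = 37 + a*t*(1 - a) (J(a, t) = ((1 - a)*a)*t + 37 = (a*(1 - a))*t + 37 = a*t*(1 - a) + 37 = 37 + a*t*(1 - a))
-398*J(-28, -1) + 1507 = -398*(37 - 28*(-1) - 1*(-1)*(-28)²) + 1507 = -398*(37 + 28 - 1*(-1)*784) + 1507 = -398*(37 + 28 + 784) + 1507 = -398*849 + 1507 = -337902 + 1507 = -336395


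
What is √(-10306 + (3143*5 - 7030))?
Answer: I*√1621 ≈ 40.262*I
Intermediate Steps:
√(-10306 + (3143*5 - 7030)) = √(-10306 + (15715 - 7030)) = √(-10306 + 8685) = √(-1621) = I*√1621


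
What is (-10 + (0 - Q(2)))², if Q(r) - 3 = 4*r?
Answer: 441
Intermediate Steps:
Q(r) = 3 + 4*r
(-10 + (0 - Q(2)))² = (-10 + (0 - (3 + 4*2)))² = (-10 + (0 - (3 + 8)))² = (-10 + (0 - 1*11))² = (-10 + (0 - 11))² = (-10 - 11)² = (-21)² = 441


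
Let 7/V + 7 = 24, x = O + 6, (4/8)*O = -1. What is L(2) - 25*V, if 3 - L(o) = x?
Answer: -192/17 ≈ -11.294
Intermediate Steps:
O = -2 (O = 2*(-1) = -2)
x = 4 (x = -2 + 6 = 4)
V = 7/17 (V = 7/(-7 + 24) = 7/17 ≈ 0.41176)
L(o) = -1 (L(o) = 3 - 1*4 = 3 - 4 = -1)
L(2) - 25*V = -1 - 25*7/17 = -1 - 175/17 = -192/17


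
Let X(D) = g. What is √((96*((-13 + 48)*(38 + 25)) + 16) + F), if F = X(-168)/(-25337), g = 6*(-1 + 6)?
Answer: √135901118942914/25337 ≈ 460.10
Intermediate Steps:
g = 30 (g = 6*5 = 30)
X(D) = 30
F = -30/25337 (F = 30/(-25337) = 30*(-1/25337) = -30/25337 ≈ -0.0011840)
√((96*((-13 + 48)*(38 + 25)) + 16) + F) = √((96*((-13 + 48)*(38 + 25)) + 16) - 30/25337) = √((96*(35*63) + 16) - 30/25337) = √((96*2205 + 16) - 30/25337) = √((211680 + 16) - 30/25337) = √(211696 - 30/25337) = √(5363741522/25337) = √135901118942914/25337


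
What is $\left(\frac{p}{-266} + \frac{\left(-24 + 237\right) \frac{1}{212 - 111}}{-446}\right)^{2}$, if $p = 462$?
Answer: $\frac{2221784019225}{732520303876} \approx 3.0331$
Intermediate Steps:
$\left(\frac{p}{-266} + \frac{\left(-24 + 237\right) \frac{1}{212 - 111}}{-446}\right)^{2} = \left(\frac{462}{-266} + \frac{\left(-24 + 237\right) \frac{1}{212 - 111}}{-446}\right)^{2} = \left(462 \left(- \frac{1}{266}\right) + \frac{213}{101} \left(- \frac{1}{446}\right)\right)^{2} = \left(- \frac{33}{19} + 213 \cdot \frac{1}{101} \left(- \frac{1}{446}\right)\right)^{2} = \left(- \frac{33}{19} + \frac{213}{101} \left(- \frac{1}{446}\right)\right)^{2} = \left(- \frac{33}{19} - \frac{213}{45046}\right)^{2} = \left(- \frac{1490565}{855874}\right)^{2} = \frac{2221784019225}{732520303876}$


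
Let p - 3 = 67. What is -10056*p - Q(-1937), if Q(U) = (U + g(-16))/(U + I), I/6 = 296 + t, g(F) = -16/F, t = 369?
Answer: -1445145824/2053 ≈ -7.0392e+5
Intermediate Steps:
I = 3990 (I = 6*(296 + 369) = 6*665 = 3990)
p = 70 (p = 3 + 67 = 70)
Q(U) = (1 + U)/(3990 + U) (Q(U) = (U - 16/(-16))/(U + 3990) = (U - 16*(-1/16))/(3990 + U) = (U + 1)/(3990 + U) = (1 + U)/(3990 + U))
-10056*p - Q(-1937) = -10056*70 - (1 - 1937)/(3990 - 1937) = -703920 - (-1936)/2053 = -703920 - 1*(-1936/2053) = -703920 + 1936/2053 = -1445145824/2053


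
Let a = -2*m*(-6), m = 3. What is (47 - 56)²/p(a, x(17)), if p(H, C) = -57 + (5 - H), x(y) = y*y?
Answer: -81/88 ≈ -0.92045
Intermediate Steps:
x(y) = y²
a = 36 (a = -2*3*(-6) = -6*(-6) = 36)
p(H, C) = -52 - H
(47 - 56)²/p(a, x(17)) = (47 - 56)²/(-52 - 1*36) = (-9)²/(-52 - 36) = 81/(-88) = 81*(-1/88) = -81/88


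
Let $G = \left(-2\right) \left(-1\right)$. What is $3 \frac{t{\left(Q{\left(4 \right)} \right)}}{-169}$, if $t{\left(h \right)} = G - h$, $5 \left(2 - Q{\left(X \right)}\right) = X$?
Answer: $- \frac{12}{845} \approx -0.014201$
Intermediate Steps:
$G = 2$
$Q{\left(X \right)} = 2 - \frac{X}{5}$
$t{\left(h \right)} = 2 - h$
$3 \frac{t{\left(Q{\left(4 \right)} \right)}}{-169} = 3 \frac{2 - \left(2 - \frac{4}{5}\right)}{-169} = 3 \left(2 - \left(2 - \frac{4}{5}\right)\right) \left(- \frac{1}{169}\right) = 3 \left(2 - \frac{6}{5}\right) \left(- \frac{1}{169}\right) = 3 \cdot \frac{4}{5} \left(- \frac{1}{169}\right) = 3 \left(- \frac{4}{845}\right) = - \frac{12}{845}$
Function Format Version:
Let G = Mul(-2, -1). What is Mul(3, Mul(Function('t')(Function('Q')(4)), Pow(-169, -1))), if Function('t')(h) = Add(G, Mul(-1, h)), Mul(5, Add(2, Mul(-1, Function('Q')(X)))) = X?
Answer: Rational(-12, 845) ≈ -0.014201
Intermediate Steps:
G = 2
Function('Q')(X) = Add(2, Mul(Rational(-1, 5), X))
Function('t')(h) = Add(2, Mul(-1, h))
Mul(3, Mul(Function('t')(Function('Q')(4)), Pow(-169, -1))) = Mul(3, Mul(Add(2, Mul(-1, Add(2, Mul(Rational(-1, 5), 4)))), Pow(-169, -1))) = Mul(3, Mul(Add(2, Mul(-1, Add(2, Rational(-4, 5)))), Rational(-1, 169))) = Mul(3, Mul(Add(2, Mul(-1, Rational(6, 5))), Rational(-1, 169))) = Mul(3, Mul(Add(2, Rational(-6, 5)), Rational(-1, 169))) = Mul(3, Mul(Rational(4, 5), Rational(-1, 169))) = Mul(3, Rational(-4, 845)) = Rational(-12, 845)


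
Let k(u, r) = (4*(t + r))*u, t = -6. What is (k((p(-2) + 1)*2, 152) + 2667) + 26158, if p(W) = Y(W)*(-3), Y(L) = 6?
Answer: 8969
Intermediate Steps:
p(W) = -18 (p(W) = 6*(-3) = -18)
k(u, r) = u*(-24 + 4*r) (k(u, r) = (4*(-6 + r))*u = (-24 + 4*r)*u = u*(-24 + 4*r))
(k((p(-2) + 1)*2, 152) + 2667) + 26158 = (4*((-18 + 1)*2)*(-6 + 152) + 2667) + 26158 = (4*(-17*2)*146 + 2667) + 26158 = (4*(-34)*146 + 2667) + 26158 = (-19856 + 2667) + 26158 = -17189 + 26158 = 8969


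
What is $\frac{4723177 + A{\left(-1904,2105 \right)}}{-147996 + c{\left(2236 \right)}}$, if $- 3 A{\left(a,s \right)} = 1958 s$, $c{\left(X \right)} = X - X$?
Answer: $- \frac{10047941}{443988} \approx -22.631$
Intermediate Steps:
$c{\left(X \right)} = 0$
$A{\left(a,s \right)} = - \frac{1958 s}{3}$
$\frac{4723177 + A{\left(-1904,2105 \right)}}{-147996 + c{\left(2236 \right)}} = \frac{4723177 - \frac{4121590}{3}}{-147996 + 0} = \frac{4723177 - \frac{4121590}{3}}{-147996} = \frac{10047941}{3} \left(- \frac{1}{147996}\right) = - \frac{10047941}{443988}$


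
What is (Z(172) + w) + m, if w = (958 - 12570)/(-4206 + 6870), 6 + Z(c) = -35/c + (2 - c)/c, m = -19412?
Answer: -1112503291/57276 ≈ -19424.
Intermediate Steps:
Z(c) = -6 - 35/c + (2 - c)/c (Z(c) = -6 + (-35/c + (2 - c)/c) = -6 - 35/c + (2 - c)/c)
w = -2903/666 (w = -11612/2664 = -11612*1/2664 = -2903/666 ≈ -4.3589)
(Z(172) + w) + m = ((-7 - 33/172) - 2903/666) - 19412 = (-1237/172 - 2903/666) - 19412 = -661579/57276 - 19412 = -1112503291/57276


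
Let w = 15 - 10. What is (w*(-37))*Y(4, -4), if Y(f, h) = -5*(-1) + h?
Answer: -185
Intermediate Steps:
Y(f, h) = 5 + h
w = 5
(w*(-37))*Y(4, -4) = (5*(-37))*(5 - 4) = -185*1 = -185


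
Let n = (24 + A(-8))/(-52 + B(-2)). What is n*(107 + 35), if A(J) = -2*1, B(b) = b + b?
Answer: -781/14 ≈ -55.786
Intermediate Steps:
B(b) = 2*b
A(J) = -2
n = -11/28 (n = (24 - 2)/(-52 + 2*(-2)) = 22/(-52 - 4) = 22/(-56) = 22*(-1/56) = -11/28 ≈ -0.39286)
n*(107 + 35) = -11*(107 + 35)/28 = -11/28*142 = -781/14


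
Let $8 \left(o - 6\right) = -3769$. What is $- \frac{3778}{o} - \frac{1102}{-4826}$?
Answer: $\frac{3946357}{472567} \approx 8.3509$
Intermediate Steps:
$o = - \frac{3721}{8}$ ($o = 6 + \frac{1}{8} \left(-3769\right) = 6 - \frac{3769}{8} = - \frac{3721}{8} \approx -465.13$)
$- \frac{3778}{o} - \frac{1102}{-4826} = - \frac{3778}{- \frac{3721}{8}} - \frac{1102}{-4826} = \left(-3778\right) \left(- \frac{8}{3721}\right) - - \frac{29}{127} = \frac{30224}{3721} + \frac{29}{127} = \frac{3946357}{472567}$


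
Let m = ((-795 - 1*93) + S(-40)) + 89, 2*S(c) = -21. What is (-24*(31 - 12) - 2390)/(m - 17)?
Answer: 5692/1653 ≈ 3.4434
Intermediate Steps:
S(c) = -21/2 (S(c) = (1/2)*(-21) = -21/2)
m = -1619/2 (m = ((-795 - 1*93) - 21/2) + 89 = ((-795 - 93) - 21/2) + 89 = (-888 - 21/2) + 89 = -1797/2 + 89 = -1619/2 ≈ -809.50)
(-24*(31 - 12) - 2390)/(m - 17) = (-24*(31 - 12) - 2390)/(-1619/2 - 17) = (-24*19 - 2390)/(-1653/2) = (-456 - 2390)*(-2/1653) = -2846*(-2/1653) = 5692/1653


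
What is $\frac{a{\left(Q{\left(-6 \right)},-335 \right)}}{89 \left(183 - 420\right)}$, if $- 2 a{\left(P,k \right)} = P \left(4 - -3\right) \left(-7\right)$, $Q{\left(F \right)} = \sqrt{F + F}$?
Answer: $- \frac{49 i \sqrt{3}}{21093} \approx - 0.0040236 i$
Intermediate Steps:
$Q{\left(F \right)} = \sqrt{2} \sqrt{F}$ ($Q{\left(F \right)} = \sqrt{2 F} = \sqrt{2} \sqrt{F}$)
$a{\left(P,k \right)} = \frac{49 P}{2}$ ($a{\left(P,k \right)} = - \frac{P \left(4 - -3\right) \left(-7\right)}{2} = - \frac{P \left(4 + 3\right) \left(-7\right)}{2} = - \frac{P 7 \left(-7\right)}{2} = - \frac{7 P \left(-7\right)}{2} = - \frac{\left(-49\right) P}{2} = \frac{49 P}{2}$)
$\frac{a{\left(Q{\left(-6 \right)},-335 \right)}}{89 \left(183 - 420\right)} = \frac{\frac{49}{2} \sqrt{2} \sqrt{-6}}{89 \left(183 - 420\right)} = \frac{\frac{49}{2} \sqrt{2} i \sqrt{6}}{89 \left(-237\right)} = \frac{\frac{49}{2} \cdot 2 i \sqrt{3}}{-21093} = 49 i \sqrt{3} \left(- \frac{1}{21093}\right) = - \frac{49 i \sqrt{3}}{21093}$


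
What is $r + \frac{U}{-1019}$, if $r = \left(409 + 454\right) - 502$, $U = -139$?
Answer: $\frac{367998}{1019} \approx 361.14$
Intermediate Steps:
$r = 361$ ($r = 863 - 502 = 361$)
$r + \frac{U}{-1019} = 361 + \frac{1}{-1019} \left(-139\right) = 361 - - \frac{139}{1019} = 361 + \frac{139}{1019} = \frac{367998}{1019}$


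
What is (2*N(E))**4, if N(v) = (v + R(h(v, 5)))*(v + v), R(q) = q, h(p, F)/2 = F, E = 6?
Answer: 21743271936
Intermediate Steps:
h(p, F) = 2*F
N(v) = 2*v*(10 + v) (N(v) = (v + 2*5)*(v + v) = (v + 10)*(2*v) = (10 + v)*(2*v) = 2*v*(10 + v))
(2*N(E))**4 = (2*(2*6*(10 + 6)))**4 = (2*(2*6*16))**4 = (2*192)**4 = 384**4 = 21743271936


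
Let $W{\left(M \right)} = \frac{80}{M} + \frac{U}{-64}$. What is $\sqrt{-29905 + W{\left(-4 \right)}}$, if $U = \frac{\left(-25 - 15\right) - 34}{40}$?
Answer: $\frac{i \sqrt{191519815}}{80} \approx 172.99 i$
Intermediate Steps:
$U = - \frac{37}{20}$ ($U = \left(-40 - 34\right) \frac{1}{40} = \left(-74\right) \frac{1}{40} = - \frac{37}{20} \approx -1.85$)
$W{\left(M \right)} = \frac{37}{1280} + \frac{80}{M}$ ($W{\left(M \right)} = \frac{80}{M} - \frac{37}{20 \left(-64\right)} = \frac{80}{M} - - \frac{37}{1280} = \frac{80}{M} + \frac{37}{1280} = \frac{37}{1280} + \frac{80}{M}$)
$\sqrt{-29905 + W{\left(-4 \right)}} = \sqrt{-29905 + \left(\frac{37}{1280} + \frac{80}{-4}\right)} = \sqrt{-29905 + \left(\frac{37}{1280} + 80 \left(- \frac{1}{4}\right)\right)} = \sqrt{-29905 + \left(\frac{37}{1280} - 20\right)} = \sqrt{-29905 - \frac{25563}{1280}} = \sqrt{- \frac{38303963}{1280}} = \frac{i \sqrt{191519815}}{80}$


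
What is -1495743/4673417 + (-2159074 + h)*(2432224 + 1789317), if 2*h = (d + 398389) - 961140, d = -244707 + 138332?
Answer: -49197017925344772032/4673417 ≈ -1.0527e+13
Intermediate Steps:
d = -106375
h = -334563 (h = ((-106375 + 398389) - 961140)/2 = (292014 - 961140)/2 = (½)*(-669126) = -334563)
-1495743/4673417 + (-2159074 + h)*(2432224 + 1789317) = -1495743/4673417 + (-2159074 - 334563)*(2432224 + 1789317) = -1495743*1/4673417 - 2493637*4221541 = -1495743/4673417 - 10526990834617 = -49197017925344772032/4673417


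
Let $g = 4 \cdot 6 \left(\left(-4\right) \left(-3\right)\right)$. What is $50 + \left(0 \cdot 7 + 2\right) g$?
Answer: $626$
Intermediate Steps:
$g = 288$ ($g = 24 \cdot 12 = 288$)
$50 + \left(0 \cdot 7 + 2\right) g = 50 + \left(0 \cdot 7 + 2\right) 288 = 50 + \left(0 + 2\right) 288 = 50 + 2 \cdot 288 = 50 + 576 = 626$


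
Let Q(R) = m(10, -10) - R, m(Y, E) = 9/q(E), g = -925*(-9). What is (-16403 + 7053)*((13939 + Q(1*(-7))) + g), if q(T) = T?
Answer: -208225435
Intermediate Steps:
g = 8325
m(Y, E) = 9/E
Q(R) = -9/10 - R (Q(R) = 9/(-10) - R = 9*(-⅒) - R = -9/10 - R)
(-16403 + 7053)*((13939 + Q(1*(-7))) + g) = (-16403 + 7053)*((13939 + (-9/10 - (-7))) + 8325) = -9350*((13939 + (-9/10 - 1*(-7))) + 8325) = -9350*((13939 + (-9/10 + 7)) + 8325) = -9350*((13939 + 61/10) + 8325) = -9350*(139451/10 + 8325) = -9350*222701/10 = -208225435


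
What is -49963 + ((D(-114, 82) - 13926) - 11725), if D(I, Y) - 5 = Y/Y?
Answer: -75608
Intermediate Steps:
D(I, Y) = 6 (D(I, Y) = 5 + Y/Y = 5 + 1 = 6)
-49963 + ((D(-114, 82) - 13926) - 11725) = -49963 + ((6 - 13926) - 11725) = -49963 + (-13920 - 11725) = -49963 - 25645 = -75608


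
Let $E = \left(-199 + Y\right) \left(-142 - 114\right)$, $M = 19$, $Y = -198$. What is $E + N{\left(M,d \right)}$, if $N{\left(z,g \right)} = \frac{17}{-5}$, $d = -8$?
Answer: $\frac{508143}{5} \approx 1.0163 \cdot 10^{5}$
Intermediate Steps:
$N{\left(z,g \right)} = - \frac{17}{5}$ ($N{\left(z,g \right)} = 17 \left(- \frac{1}{5}\right) = - \frac{17}{5}$)
$E = 101632$ ($E = \left(-199 - 198\right) \left(-142 - 114\right) = \left(-397\right) \left(-256\right) = 101632$)
$E + N{\left(M,d \right)} = 101632 - \frac{17}{5} = \frac{508143}{5}$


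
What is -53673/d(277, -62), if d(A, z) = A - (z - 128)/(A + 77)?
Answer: -9500121/49124 ≈ -193.39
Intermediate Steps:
d(A, z) = A - (-128 + z)/(77 + A)
-53673/d(277, -62) = -53673*(77 + 277)/(128 + 277² - 1*(-62) + 77*277) = -53673*354/(128 + 76729 + 62 + 21329) = -53673/((1/354)*98248) = -53673/49124/177 = -53673*177/49124 = -9500121/49124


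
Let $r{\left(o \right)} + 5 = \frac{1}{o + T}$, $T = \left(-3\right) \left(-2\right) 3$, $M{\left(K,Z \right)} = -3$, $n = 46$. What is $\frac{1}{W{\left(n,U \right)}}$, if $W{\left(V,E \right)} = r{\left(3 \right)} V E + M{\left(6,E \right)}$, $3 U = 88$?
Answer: $- \frac{63}{421181} \approx -0.00014958$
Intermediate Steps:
$U = \frac{88}{3}$ ($U = \frac{1}{3} \cdot 88 = \frac{88}{3} \approx 29.333$)
$T = 18$ ($T = 6 \cdot 3 = 18$)
$r{\left(o \right)} = -5 + \frac{1}{18 + o}$ ($r{\left(o \right)} = -5 + \frac{1}{o + 18} = -5 + \frac{1}{18 + o}$)
$W{\left(V,E \right)} = -3 - \frac{104 E V}{21}$ ($W{\left(V,E \right)} = \frac{-89 - 15}{18 + 3} V E - 3 = \frac{-89 - 15}{21} V E - 3 = \frac{1}{21} \left(-104\right) V E - 3 = - \frac{104 V}{21} E - 3 = - \frac{104 E V}{21} - 3 = -3 - \frac{104 E V}{21}$)
$\frac{1}{W{\left(n,U \right)}} = \frac{1}{-3 - \frac{9152}{63} \cdot 46} = \frac{1}{-3 - \frac{420992}{63}} = \frac{1}{- \frac{421181}{63}} = - \frac{63}{421181}$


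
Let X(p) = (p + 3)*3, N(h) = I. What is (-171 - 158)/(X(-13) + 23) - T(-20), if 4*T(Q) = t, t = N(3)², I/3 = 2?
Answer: 38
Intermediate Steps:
I = 6 (I = 3*2 = 6)
N(h) = 6
X(p) = 9 + 3*p (X(p) = (3 + p)*3 = 9 + 3*p)
t = 36 (t = 6² = 36)
T(Q) = 9 (T(Q) = (¼)*36 = 9)
(-171 - 158)/(X(-13) + 23) - T(-20) = (-171 - 158)/((9 + 3*(-13)) + 23) - 1*9 = -329/((9 - 39) + 23) - 9 = -329/(-30 + 23) - 9 = -329/(-7) - 9 = -329*(-⅐) - 9 = 47 - 9 = 38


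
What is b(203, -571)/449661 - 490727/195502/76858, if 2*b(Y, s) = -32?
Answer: -461075077003/6756557944569276 ≈ -6.8241e-5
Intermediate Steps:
b(Y, s) = -16 (b(Y, s) = (½)*(-32) = -16)
b(203, -571)/449661 - 490727/195502/76858 = -16/449661 - 490727/195502/76858 = -16*1/449661 - 490727*1/195502*(1/76858) = -16/449661 - 490727/195502*1/76858 = -16/449661 - 490727/15025892716 = -461075077003/6756557944569276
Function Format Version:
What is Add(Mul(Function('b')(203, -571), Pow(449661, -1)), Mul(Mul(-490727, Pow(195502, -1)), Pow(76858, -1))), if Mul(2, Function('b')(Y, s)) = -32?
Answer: Rational(-461075077003, 6756557944569276) ≈ -6.8241e-5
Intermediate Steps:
Function('b')(Y, s) = -16 (Function('b')(Y, s) = Mul(Rational(1, 2), -32) = -16)
Add(Mul(Function('b')(203, -571), Pow(449661, -1)), Mul(Mul(-490727, Pow(195502, -1)), Pow(76858, -1))) = Add(Mul(-16, Pow(449661, -1)), Mul(Mul(-490727, Pow(195502, -1)), Pow(76858, -1))) = Add(Mul(-16, Rational(1, 449661)), Mul(Mul(-490727, Rational(1, 195502)), Rational(1, 76858))) = Add(Rational(-16, 449661), Mul(Rational(-490727, 195502), Rational(1, 76858))) = Add(Rational(-16, 449661), Rational(-490727, 15025892716)) = Rational(-461075077003, 6756557944569276)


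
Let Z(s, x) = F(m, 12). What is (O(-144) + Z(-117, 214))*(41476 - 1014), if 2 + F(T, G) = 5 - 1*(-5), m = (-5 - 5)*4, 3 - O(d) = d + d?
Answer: 12098138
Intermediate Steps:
O(d) = 3 - 2*d (O(d) = 3 - (d + d) = 3 - 2*d)
m = -40 (m = -10*4 = -40)
F(T, G) = 8 (F(T, G) = -2 + (5 - 1*(-5)) = -2 + (5 + 5) = -2 + 10 = 8)
Z(s, x) = 8
(O(-144) + Z(-117, 214))*(41476 - 1014) = ((3 - 2*(-144)) + 8)*(41476 - 1014) = ((3 + 288) + 8)*40462 = (291 + 8)*40462 = 299*40462 = 12098138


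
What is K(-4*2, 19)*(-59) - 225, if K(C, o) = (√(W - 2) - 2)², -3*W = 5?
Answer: -734/3 + 236*I*√33/3 ≈ -244.67 + 451.91*I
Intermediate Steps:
W = -5/3 (W = -⅓*5 = -5/3 ≈ -1.6667)
K(C, o) = (-2 + I*√33/3)² (K(C, o) = (√(-5/3 - 2) - 2)² = (√(-11/3) - 2)² = (I*√33/3 - 2)² = (-2 + I*√33/3)²)
K(-4*2, 19)*(-59) - 225 = ((6 - I*√33)²/9)*(-59) - 225 = -59*(6 - I*√33)²/9 - 225 = -225 - 59*(6 - I*√33)²/9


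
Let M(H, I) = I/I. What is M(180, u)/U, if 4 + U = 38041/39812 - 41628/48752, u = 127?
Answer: -30326791/118224650 ≈ -0.25652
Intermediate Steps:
M(H, I) = 1
U = -118224650/30326791 (U = -4 + (38041/39812 - 41628/48752) = -4 + (38041*(1/39812) - 41628*1/48752) = -4 + (38041/39812 - 10407/12188) = -4 + 3082514/30326791 = -118224650/30326791 ≈ -3.8984)
M(180, u)/U = 1/(-118224650/30326791) = 1*(-30326791/118224650) = -30326791/118224650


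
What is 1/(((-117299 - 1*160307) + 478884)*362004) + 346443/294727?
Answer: 25243029129459343/21474823408616424 ≈ 1.1755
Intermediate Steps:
1/(((-117299 - 1*160307) + 478884)*362004) + 346443/294727 = (1/362004)/((-117299 - 160307) + 478884) + 346443*(1/294727) = (1/362004)/(-277606 + 478884) + 346443/294727 = (1/362004)/201278 + 346443/294727 = (1/201278)*(1/362004) + 346443/294727 = 1/72863441112 + 346443/294727 = 25243029129459343/21474823408616424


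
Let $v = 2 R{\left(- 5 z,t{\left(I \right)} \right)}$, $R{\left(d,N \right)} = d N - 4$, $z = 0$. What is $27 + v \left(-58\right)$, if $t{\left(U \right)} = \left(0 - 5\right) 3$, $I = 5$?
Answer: $491$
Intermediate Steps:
$t{\left(U \right)} = -15$ ($t{\left(U \right)} = \left(-5\right) 3 = -15$)
$R{\left(d,N \right)} = -4 + N d$ ($R{\left(d,N \right)} = N d - 4 = -4 + N d$)
$v = -8$ ($v = 2 \left(-4 - 15 \left(\left(-5\right) 0\right)\right) = 2 \left(-4 - 0\right) = 2 \left(-4 + 0\right) = 2 \left(-4\right) = -8$)
$27 + v \left(-58\right) = 27 - -464 = 27 + 464 = 491$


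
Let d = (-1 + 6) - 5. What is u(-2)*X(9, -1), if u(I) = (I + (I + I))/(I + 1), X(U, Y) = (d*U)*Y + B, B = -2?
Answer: -12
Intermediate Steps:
d = 0 (d = 5 - 5 = 0)
X(U, Y) = -2 (X(U, Y) = (0*U)*Y - 2 = 0*Y - 2 = 0 - 2 = -2)
u(I) = 3*I/(1 + I) (u(I) = (I + 2*I)/(1 + I) = (3*I)/(1 + I) = 3*I/(1 + I))
u(-2)*X(9, -1) = (3*(-2)/(1 - 2))*(-2) = (3*(-2)/(-1))*(-2) = (3*(-2)*(-1))*(-2) = 6*(-2) = -12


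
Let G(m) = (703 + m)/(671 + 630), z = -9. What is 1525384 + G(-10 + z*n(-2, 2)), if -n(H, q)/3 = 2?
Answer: 1984525331/1301 ≈ 1.5254e+6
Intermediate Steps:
n(H, q) = -6 (n(H, q) = -3*2 = -6)
G(m) = 703/1301 + m/1301 (G(m) = (703 + m)/1301 = (703 + m)*(1/1301) = 703/1301 + m/1301)
1525384 + G(-10 + z*n(-2, 2)) = 1525384 + (703/1301 + (-10 - 9*(-6))/1301) = 1525384 + (703/1301 + (-10 + 54)/1301) = 1525384 + (703/1301 + (1/1301)*44) = 1525384 + (703/1301 + 44/1301) = 1525384 + 747/1301 = 1984525331/1301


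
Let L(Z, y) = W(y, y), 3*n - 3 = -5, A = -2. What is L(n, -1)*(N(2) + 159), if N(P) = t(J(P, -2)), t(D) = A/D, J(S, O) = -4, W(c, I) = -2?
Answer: -319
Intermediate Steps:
n = -2/3 (n = 1 + (1/3)*(-5) = 1 - 5/3 = -2/3 ≈ -0.66667)
L(Z, y) = -2
t(D) = -2/D
N(P) = 1/2 (N(P) = -2/(-4) = -2*(-1/4) = 1/2)
L(n, -1)*(N(2) + 159) = -2*(1/2 + 159) = -2*319/2 = -319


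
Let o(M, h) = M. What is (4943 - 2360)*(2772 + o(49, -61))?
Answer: 7286643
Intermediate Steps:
(4943 - 2360)*(2772 + o(49, -61)) = (4943 - 2360)*(2772 + 49) = 2583*2821 = 7286643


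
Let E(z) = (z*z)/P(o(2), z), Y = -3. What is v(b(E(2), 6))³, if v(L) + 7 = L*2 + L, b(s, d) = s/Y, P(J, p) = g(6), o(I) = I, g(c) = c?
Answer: -12167/27 ≈ -450.63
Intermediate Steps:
P(J, p) = 6
E(z) = z²/6 (E(z) = (z*z)/6 = z²*(⅙) = z²/6)
b(s, d) = -s/3 (b(s, d) = s/(-3) = s*(-⅓) = -s/3)
v(L) = -7 + 3*L (v(L) = -7 + (L*2 + L) = -7 + (2*L + L) = -7 + 3*L)
v(b(E(2), 6))³ = (-7 + 3*(-2²/18))³ = (-7 + 3*(-4/18))³ = (-7 + 3*(-⅓*⅔))³ = (-7 + 3*(-2/9))³ = (-7 - ⅔)³ = (-23/3)³ = -12167/27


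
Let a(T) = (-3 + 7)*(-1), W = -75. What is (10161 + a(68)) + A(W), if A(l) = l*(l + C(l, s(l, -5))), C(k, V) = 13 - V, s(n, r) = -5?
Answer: 14432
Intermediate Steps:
a(T) = -4 (a(T) = 4*(-1) = -4)
A(l) = l*(18 + l) (A(l) = l*(l + (13 - 1*(-5))) = l*(l + (13 + 5)) = l*(l + 18) = l*(18 + l))
(10161 + a(68)) + A(W) = (10161 - 4) - 75*(18 - 75) = 10157 - 75*(-57) = 10157 + 4275 = 14432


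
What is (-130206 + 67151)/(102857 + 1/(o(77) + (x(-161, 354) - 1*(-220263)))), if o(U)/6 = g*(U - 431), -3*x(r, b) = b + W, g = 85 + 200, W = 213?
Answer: -24292947630/39627304961 ≈ -0.61304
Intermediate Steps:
g = 285
x(r, b) = -71 - b/3 (x(r, b) = -(b + 213)/3 = -(213 + b)/3 = -71 - b/3)
o(U) = -737010 + 1710*U (o(U) = 6*(285*(U - 431)) = 6*(285*(-431 + U)) = 6*(-122835 + 285*U) = -737010 + 1710*U)
(-130206 + 67151)/(102857 + 1/(o(77) + (x(-161, 354) - 1*(-220263)))) = (-130206 + 67151)/(102857 + 1/((-737010 + 1710*77) + ((-71 - 1/3*354) - 1*(-220263)))) = -63055/(102857 + 1/((-737010 + 131670) + ((-71 - 118) + 220263))) = -63055/(102857 + 1/(-605340 + (-189 + 220263))) = -63055/(102857 + 1/(-605340 + 220074)) = -63055/(102857 + 1/(-385266)) = -63055/(102857 - 1/385266) = -63055/39627304961/385266 = -63055*385266/39627304961 = -24292947630/39627304961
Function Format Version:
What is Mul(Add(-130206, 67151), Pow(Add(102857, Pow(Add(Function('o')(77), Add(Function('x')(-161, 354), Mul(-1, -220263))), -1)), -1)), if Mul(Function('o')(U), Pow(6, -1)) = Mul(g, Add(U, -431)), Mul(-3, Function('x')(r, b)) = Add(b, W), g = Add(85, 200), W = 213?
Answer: Rational(-24292947630, 39627304961) ≈ -0.61304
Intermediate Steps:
g = 285
Function('x')(r, b) = Add(-71, Mul(Rational(-1, 3), b)) (Function('x')(r, b) = Mul(Rational(-1, 3), Add(b, 213)) = Mul(Rational(-1, 3), Add(213, b)) = Add(-71, Mul(Rational(-1, 3), b)))
Function('o')(U) = Add(-737010, Mul(1710, U)) (Function('o')(U) = Mul(6, Mul(285, Add(U, -431))) = Mul(6, Mul(285, Add(-431, U))) = Mul(6, Add(-122835, Mul(285, U))) = Add(-737010, Mul(1710, U)))
Mul(Add(-130206, 67151), Pow(Add(102857, Pow(Add(Function('o')(77), Add(Function('x')(-161, 354), Mul(-1, -220263))), -1)), -1)) = Mul(Add(-130206, 67151), Pow(Add(102857, Pow(Add(Add(-737010, Mul(1710, 77)), Add(Add(-71, Mul(Rational(-1, 3), 354)), Mul(-1, -220263))), -1)), -1)) = Mul(-63055, Pow(Add(102857, Pow(Add(Add(-737010, 131670), Add(Add(-71, -118), 220263)), -1)), -1)) = Mul(-63055, Pow(Add(102857, Pow(Add(-605340, Add(-189, 220263)), -1)), -1)) = Mul(-63055, Pow(Add(102857, Pow(Add(-605340, 220074), -1)), -1)) = Mul(-63055, Pow(Add(102857, Pow(-385266, -1)), -1)) = Mul(-63055, Pow(Add(102857, Rational(-1, 385266)), -1)) = Mul(-63055, Pow(Rational(39627304961, 385266), -1)) = Mul(-63055, Rational(385266, 39627304961)) = Rational(-24292947630, 39627304961)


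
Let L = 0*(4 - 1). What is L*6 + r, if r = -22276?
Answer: -22276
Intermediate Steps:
L = 0 (L = 0*3 = 0)
L*6 + r = 0*6 - 22276 = 0 - 22276 = -22276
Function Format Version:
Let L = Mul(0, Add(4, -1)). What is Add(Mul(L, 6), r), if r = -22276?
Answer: -22276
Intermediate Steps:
L = 0 (L = Mul(0, 3) = 0)
Add(Mul(L, 6), r) = Add(Mul(0, 6), -22276) = Add(0, -22276) = -22276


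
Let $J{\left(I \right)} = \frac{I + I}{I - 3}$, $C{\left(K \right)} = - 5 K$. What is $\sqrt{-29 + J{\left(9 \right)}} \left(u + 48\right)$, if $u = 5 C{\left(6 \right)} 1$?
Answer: $- 102 i \sqrt{26} \approx - 520.1 i$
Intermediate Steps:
$u = -150$ ($u = 5 \left(\left(-5\right) 6\right) 1 = 5 \left(-30\right) 1 = \left(-150\right) 1 = -150$)
$J{\left(I \right)} = \frac{2 I}{-3 + I}$
$\sqrt{-29 + J{\left(9 \right)}} \left(u + 48\right) = \sqrt{-29 + 2 \cdot 9 \frac{1}{-3 + 9}} \left(-150 + 48\right) = \sqrt{-29 + 2 \cdot 9 \cdot \frac{1}{6}} \left(-102\right) = \sqrt{-29 + 3} \left(-102\right) = \sqrt{-26} \left(-102\right) = i \sqrt{26} \left(-102\right) = - 102 i \sqrt{26}$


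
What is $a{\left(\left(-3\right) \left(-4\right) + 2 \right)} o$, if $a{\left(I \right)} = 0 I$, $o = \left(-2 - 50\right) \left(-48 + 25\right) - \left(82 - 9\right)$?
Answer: $0$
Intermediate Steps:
$o = 1123$ ($o = \left(-52\right) \left(-23\right) - \left(82 - 9\right) = 1196 - 73 = 1123$)
$a{\left(I \right)} = 0$
$a{\left(\left(-3\right) \left(-4\right) + 2 \right)} o = 0 \cdot 1123 = 0$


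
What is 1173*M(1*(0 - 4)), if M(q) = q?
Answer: -4692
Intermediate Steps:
1173*M(1*(0 - 4)) = 1173*(1*(0 - 4)) = 1173*(1*(-4)) = 1173*(-4) = -4692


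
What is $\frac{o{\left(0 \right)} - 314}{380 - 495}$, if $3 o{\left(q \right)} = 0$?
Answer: $\frac{314}{115} \approx 2.7304$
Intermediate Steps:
$o{\left(q \right)} = 0$ ($o{\left(q \right)} = \frac{1}{3} \cdot 0 = 0$)
$\frac{o{\left(0 \right)} - 314}{380 - 495} = \frac{0 - 314}{380 - 495} = - \frac{314}{-115} = \left(-314\right) \left(- \frac{1}{115}\right) = \frac{314}{115}$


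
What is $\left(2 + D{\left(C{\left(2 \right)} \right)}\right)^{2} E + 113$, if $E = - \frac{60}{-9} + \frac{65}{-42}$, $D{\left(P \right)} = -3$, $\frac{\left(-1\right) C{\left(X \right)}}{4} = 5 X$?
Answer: $\frac{4961}{42} \approx 118.12$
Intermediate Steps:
$C{\left(X \right)} = - 20 X$ ($C{\left(X \right)} = - 4 \cdot 5 X = - 20 X$)
$E = \frac{215}{42}$ ($E = \left(-60\right) \left(- \frac{1}{9}\right) + 65 \left(- \frac{1}{42}\right) = \frac{20}{3} - \frac{65}{42} = \frac{215}{42} \approx 5.119$)
$\left(2 + D{\left(C{\left(2 \right)} \right)}\right)^{2} E + 113 = \left(2 - 3\right)^{2} \cdot \frac{215}{42} + 113 = \left(-1\right)^{2} \cdot \frac{215}{42} + 113 = 1 \cdot \frac{215}{42} + 113 = \frac{215}{42} + 113 = \frac{4961}{42}$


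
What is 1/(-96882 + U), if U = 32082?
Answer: -1/64800 ≈ -1.5432e-5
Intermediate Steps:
1/(-96882 + U) = 1/(-96882 + 32082) = 1/(-64800) = -1/64800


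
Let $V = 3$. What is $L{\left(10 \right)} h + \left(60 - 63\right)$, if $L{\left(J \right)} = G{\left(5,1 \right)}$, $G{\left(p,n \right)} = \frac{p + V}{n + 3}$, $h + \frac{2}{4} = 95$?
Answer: $186$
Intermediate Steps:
$h = \frac{189}{2}$ ($h = - \frac{1}{2} + 95 = \frac{189}{2} \approx 94.5$)
$G{\left(p,n \right)} = \frac{3 + p}{3 + n}$ ($G{\left(p,n \right)} = \frac{p + 3}{n + 3} = \frac{3 + p}{3 + n}$)
$L{\left(J \right)} = 2$ ($L{\left(J \right)} = \frac{3 + 5}{3 + 1} = \frac{1}{4} \cdot 8 = 2$)
$L{\left(10 \right)} h + \left(60 - 63\right) = 2 \cdot \frac{189}{2} + \left(60 - 63\right) = 189 - 3 = 186$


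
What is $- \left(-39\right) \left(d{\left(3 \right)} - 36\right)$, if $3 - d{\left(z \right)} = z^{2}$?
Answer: $-1638$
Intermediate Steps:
$d{\left(z \right)} = 3 - z^{2}$
$- \left(-39\right) \left(d{\left(3 \right)} - 36\right) = - \left(-39\right) \left(\left(3 - 3^{2}\right) - 36\right) = - \left(-39\right) \left(\left(3 - 9\right) - 36\right) = - \left(-39\right) \left(-6 - 36\right) = - \left(-39\right) \left(-42\right) = \left(-1\right) 1638 = -1638$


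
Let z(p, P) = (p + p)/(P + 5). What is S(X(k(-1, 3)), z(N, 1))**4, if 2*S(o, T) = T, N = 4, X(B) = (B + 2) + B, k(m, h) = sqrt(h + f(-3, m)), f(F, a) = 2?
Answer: 16/81 ≈ 0.19753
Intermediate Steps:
k(m, h) = sqrt(2 + h) (k(m, h) = sqrt(h + 2) = sqrt(2 + h))
X(B) = 2 + 2*B (X(B) = (2 + B) + B = 2 + 2*B)
z(p, P) = 2*p/(5 + P) (z(p, P) = (2*p)/(5 + P) = 2*p/(5 + P))
S(o, T) = T/2
S(X(k(-1, 3)), z(N, 1))**4 = ((2*4/(5 + 1))/2)**4 = ((2*4/6)/2)**4 = ((2*4*(1/6))/2)**4 = ((1/2)*(4/3))**4 = (2/3)**4 = 16/81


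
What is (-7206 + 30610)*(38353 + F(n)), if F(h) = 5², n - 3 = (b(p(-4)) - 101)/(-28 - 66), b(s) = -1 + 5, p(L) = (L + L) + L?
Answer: 898198712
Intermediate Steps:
p(L) = 3*L (p(L) = 2*L + L = 3*L)
b(s) = 4
n = 379/94 (n = 3 + (4 - 101)/(-28 - 66) = 3 - 97/(-94) = 3 - 97*(-1/94) = 3 + 97/94 = 379/94 ≈ 4.0319)
F(h) = 25
(-7206 + 30610)*(38353 + F(n)) = (-7206 + 30610)*(38353 + 25) = 23404*38378 = 898198712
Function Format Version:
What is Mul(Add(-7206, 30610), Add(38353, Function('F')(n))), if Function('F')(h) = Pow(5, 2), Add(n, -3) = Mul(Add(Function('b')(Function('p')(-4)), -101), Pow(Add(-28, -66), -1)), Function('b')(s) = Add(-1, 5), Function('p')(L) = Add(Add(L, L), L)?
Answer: 898198712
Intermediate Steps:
Function('p')(L) = Mul(3, L) (Function('p')(L) = Add(Mul(2, L), L) = Mul(3, L))
Function('b')(s) = 4
n = Rational(379, 94) (n = Add(3, Mul(Add(4, -101), Pow(Add(-28, -66), -1))) = Add(3, Mul(-97, Pow(-94, -1))) = Add(3, Mul(-97, Rational(-1, 94))) = Add(3, Rational(97, 94)) = Rational(379, 94) ≈ 4.0319)
Function('F')(h) = 25
Mul(Add(-7206, 30610), Add(38353, Function('F')(n))) = Mul(Add(-7206, 30610), Add(38353, 25)) = Mul(23404, 38378) = 898198712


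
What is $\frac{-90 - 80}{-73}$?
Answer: $\frac{170}{73} \approx 2.3288$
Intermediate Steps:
$\frac{-90 - 80}{-73} = \left(- \frac{1}{73}\right) \left(-170\right) = \frac{170}{73}$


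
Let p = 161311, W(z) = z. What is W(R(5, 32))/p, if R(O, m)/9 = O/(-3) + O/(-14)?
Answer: -255/2258354 ≈ -0.00011291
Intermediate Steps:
R(O, m) = -51*O/14 (R(O, m) = 9*(O/(-3) + O/(-14)) = 9*(O*(-⅓) + O*(-1/14)) = 9*(-O/3 - O/14) = 9*(-17*O/42) = -51*O/14)
W(R(5, 32))/p = -51/14*5/161311 = -255/14*1/161311 = -255/2258354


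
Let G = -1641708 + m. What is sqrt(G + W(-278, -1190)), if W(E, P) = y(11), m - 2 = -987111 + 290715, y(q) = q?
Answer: I*sqrt(2338091) ≈ 1529.1*I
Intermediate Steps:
m = -696394 (m = 2 + (-987111 + 290715) = 2 - 696396 = -696394)
W(E, P) = 11
G = -2338102 (G = -1641708 - 696394 = -2338102)
sqrt(G + W(-278, -1190)) = sqrt(-2338102 + 11) = sqrt(-2338091) = I*sqrt(2338091)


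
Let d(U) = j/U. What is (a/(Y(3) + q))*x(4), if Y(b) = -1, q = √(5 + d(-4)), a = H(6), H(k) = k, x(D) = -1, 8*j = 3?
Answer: -192/125 - 24*√314/125 ≈ -4.9382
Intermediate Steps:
j = 3/8 (j = (⅛)*3 = 3/8 ≈ 0.37500)
d(U) = 3/(8*U)
a = 6
q = √314/8 (q = √(5 + (3/8)/(-4)) = √(5 + (3/8)*(-¼)) = √(5 - 3/32) = √(157/32) = √314/8 ≈ 2.2150)
(a/(Y(3) + q))*x(4) = (6/(-1 + √314/8))*(-1) = -6/(-1 + √314/8)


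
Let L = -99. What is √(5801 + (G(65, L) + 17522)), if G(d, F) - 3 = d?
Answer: 3*√2599 ≈ 152.94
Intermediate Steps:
G(d, F) = 3 + d
√(5801 + (G(65, L) + 17522)) = √(5801 + ((3 + 65) + 17522)) = √(5801 + (68 + 17522)) = √(5801 + 17590) = √23391 = 3*√2599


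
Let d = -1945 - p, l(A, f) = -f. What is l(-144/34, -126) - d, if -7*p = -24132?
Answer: 38629/7 ≈ 5518.4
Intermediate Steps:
p = 24132/7 (p = -1/7*(-24132) = 24132/7 ≈ 3447.4)
d = -37747/7 (d = -1945 - 1*24132/7 = -1945 - 24132/7 = -37747/7 ≈ -5392.4)
l(-144/34, -126) - d = -1*(-126) - 1*(-37747/7) = 126 + 37747/7 = 38629/7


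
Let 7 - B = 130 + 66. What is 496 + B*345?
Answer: -64709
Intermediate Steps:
B = -189 (B = 7 - (130 + 66) = 7 - 1*196 = 7 - 196 = -189)
496 + B*345 = 496 - 189*345 = 496 - 65205 = -64709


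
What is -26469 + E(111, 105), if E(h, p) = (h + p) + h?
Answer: -26142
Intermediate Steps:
E(h, p) = p + 2*h
-26469 + E(111, 105) = -26469 + (105 + 2*111) = -26469 + (105 + 222) = -26469 + 327 = -26142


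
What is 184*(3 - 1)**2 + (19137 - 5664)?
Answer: 14209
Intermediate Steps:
184*(3 - 1)**2 + (19137 - 5664) = 184*2**2 + 13473 = 184*4 + 13473 = 736 + 13473 = 14209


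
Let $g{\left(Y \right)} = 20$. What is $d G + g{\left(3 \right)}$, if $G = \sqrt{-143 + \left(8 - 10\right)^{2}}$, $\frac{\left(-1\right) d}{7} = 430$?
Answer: $20 - 3010 i \sqrt{139} \approx 20.0 - 35487.0 i$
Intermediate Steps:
$d = -3010$ ($d = \left(-7\right) 430 = -3010$)
$G = i \sqrt{139}$ ($G = \sqrt{-143 + \left(8 - 10\right)^{2}} = \sqrt{-143 + \left(-2\right)^{2}} = \sqrt{-143 + 4} = \sqrt{-139} = i \sqrt{139} \approx 11.79 i$)
$d G + g{\left(3 \right)} = - 3010 i \sqrt{139} + 20 = 20 - 3010 i \sqrt{139}$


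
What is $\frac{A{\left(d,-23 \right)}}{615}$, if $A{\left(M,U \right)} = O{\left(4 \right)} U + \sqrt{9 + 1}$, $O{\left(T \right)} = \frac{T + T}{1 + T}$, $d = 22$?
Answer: $- \frac{184}{3075} + \frac{\sqrt{10}}{615} \approx -0.054695$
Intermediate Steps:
$O{\left(T \right)} = \frac{2 T}{1 + T}$
$A{\left(M,U \right)} = \sqrt{10} + \frac{8 U}{5}$ ($A{\left(M,U \right)} = 2 \cdot 4 \frac{1}{1 + 4} U + \sqrt{9 + 1} = 2 \cdot 4 \cdot \frac{1}{5} U + \sqrt{10} = \frac{8 U}{5} + \sqrt{10} = \sqrt{10} + \frac{8 U}{5}$)
$\frac{A{\left(d,-23 \right)}}{615} = \frac{\sqrt{10} + \frac{8}{5} \left(-23\right)}{615} = \left(\sqrt{10} - \frac{184}{5}\right) \frac{1}{615} = \left(- \frac{184}{5} + \sqrt{10}\right) \frac{1}{615} = - \frac{184}{3075} + \frac{\sqrt{10}}{615}$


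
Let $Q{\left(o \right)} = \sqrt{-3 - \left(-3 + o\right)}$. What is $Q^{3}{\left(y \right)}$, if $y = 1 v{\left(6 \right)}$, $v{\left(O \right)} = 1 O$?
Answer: $- 6 i \sqrt{6} \approx - 14.697 i$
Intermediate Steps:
$v{\left(O \right)} = O$
$y = 6$ ($y = 1 \cdot 6 = 6$)
$Q{\left(o \right)} = \sqrt{- o}$
$Q^{3}{\left(y \right)} = \left(\sqrt{\left(-1\right) 6}\right)^{3} = \left(\sqrt{-6}\right)^{3} = \left(i \sqrt{6}\right)^{3} = - 6 i \sqrt{6}$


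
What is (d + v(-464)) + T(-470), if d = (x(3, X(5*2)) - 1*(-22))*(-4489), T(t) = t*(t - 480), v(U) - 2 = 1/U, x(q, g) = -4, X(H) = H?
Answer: 169684799/464 ≈ 3.6570e+5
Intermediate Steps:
v(U) = 2 + 1/U
T(t) = t*(-480 + t)
d = -80802 (d = (-4 - 1*(-22))*(-4489) = (-4 + 22)*(-4489) = 18*(-4489) = -80802)
(d + v(-464)) + T(-470) = (-80802 + (2 + 1/(-464))) - 470*(-480 - 470) = (-80802 + (2 - 1/464)) - 470*(-950) = (-80802 + 927/464) + 446500 = -37491201/464 + 446500 = 169684799/464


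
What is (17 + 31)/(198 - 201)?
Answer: -16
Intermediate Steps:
(17 + 31)/(198 - 201) = 48/(-3) = 48*(-⅓) = -16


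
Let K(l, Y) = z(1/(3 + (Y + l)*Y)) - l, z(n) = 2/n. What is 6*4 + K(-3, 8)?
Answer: 113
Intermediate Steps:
K(l, Y) = 6 - l + 2*Y*(Y + l) (K(l, Y) = 2/(1/(3 + (Y + l)*Y)) - l = 2/(1/(3 + Y*(Y + l))) - l = 2*(3 + Y*(Y + l)) - l = (6 + 2*Y*(Y + l)) - l = 6 - l + 2*Y*(Y + l))
6*4 + K(-3, 8) = 6*4 + (6 - 1*(-3) + 2*8² + 2*8*(-3)) = 24 + (6 + 3 + 2*64 - 48) = 24 + (6 + 3 + 128 - 48) = 24 + 89 = 113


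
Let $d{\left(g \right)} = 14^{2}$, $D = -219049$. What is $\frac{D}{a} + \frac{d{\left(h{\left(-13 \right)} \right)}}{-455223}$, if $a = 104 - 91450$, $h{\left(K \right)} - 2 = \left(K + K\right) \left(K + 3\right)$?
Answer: $\frac{99698239111}{41582800158} \approx 2.3976$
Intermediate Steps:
$h{\left(K \right)} = 2 + 2 K \left(3 + K\right)$ ($h{\left(K \right)} = 2 + \left(K + K\right) \left(K + 3\right) = 2 + 2 K \left(3 + K\right)$)
$a = -91346$ ($a = 104 - 91450 = -91346$)
$d{\left(g \right)} = 196$
$\frac{D}{a} + \frac{d{\left(h{\left(-13 \right)} \right)}}{-455223} = - \frac{219049}{-91346} + \frac{196}{-455223} = \left(-219049\right) \left(- \frac{1}{91346}\right) + 196 \left(- \frac{1}{455223}\right) = \frac{219049}{91346} - \frac{196}{455223} = \frac{99698239111}{41582800158}$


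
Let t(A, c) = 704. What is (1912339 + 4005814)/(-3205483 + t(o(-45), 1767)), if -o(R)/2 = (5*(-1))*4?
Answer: -5918153/3204779 ≈ -1.8467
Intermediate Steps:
o(R) = 40 (o(R) = -2*5*(-1)*4 = -(-10)*4 = -2*(-20) = 40)
(1912339 + 4005814)/(-3205483 + t(o(-45), 1767)) = (1912339 + 4005814)/(-3205483 + 704) = 5918153/(-3204779) = 5918153*(-1/3204779) = -5918153/3204779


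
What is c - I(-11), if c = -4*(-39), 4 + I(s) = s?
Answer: 171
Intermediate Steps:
I(s) = -4 + s
c = 156
c - I(-11) = 156 - (-4 - 11) = 156 - 1*(-15) = 156 + 15 = 171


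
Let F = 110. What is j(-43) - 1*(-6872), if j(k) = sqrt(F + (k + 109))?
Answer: 6872 + 4*sqrt(11) ≈ 6885.3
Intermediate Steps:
j(k) = sqrt(219 + k) (j(k) = sqrt(110 + (k + 109)) = sqrt(110 + (109 + k)) = sqrt(219 + k))
j(-43) - 1*(-6872) = sqrt(219 - 43) - 1*(-6872) = sqrt(176) + 6872 = 4*sqrt(11) + 6872 = 6872 + 4*sqrt(11)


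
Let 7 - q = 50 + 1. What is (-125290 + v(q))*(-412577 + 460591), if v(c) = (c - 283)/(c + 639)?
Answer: -3579341766278/595 ≈ -6.0157e+9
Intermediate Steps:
q = -44 (q = 7 - (50 + 1) = 7 - 1*51 = 7 - 51 = -44)
v(c) = (-283 + c)/(639 + c)
(-125290 + v(q))*(-412577 + 460591) = (-125290 + (-283 - 44)/(639 - 44))*(-412577 + 460591) = (-125290 - 327/595)*48014 = -74547877/595*48014 = -3579341766278/595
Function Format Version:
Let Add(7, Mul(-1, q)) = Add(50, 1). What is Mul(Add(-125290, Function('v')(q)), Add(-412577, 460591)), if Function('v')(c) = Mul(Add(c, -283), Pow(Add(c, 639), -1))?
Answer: Rational(-3579341766278, 595) ≈ -6.0157e+9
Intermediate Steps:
q = -44 (q = Add(7, Mul(-1, Add(50, 1))) = Add(7, Mul(-1, 51)) = Add(7, -51) = -44)
Function('v')(c) = Mul(Pow(Add(639, c), -1), Add(-283, c)) (Function('v')(c) = Mul(Add(-283, c), Pow(Add(639, c), -1)) = Mul(Pow(Add(639, c), -1), Add(-283, c)))
Mul(Add(-125290, Function('v')(q)), Add(-412577, 460591)) = Mul(Add(-125290, Mul(Pow(Add(639, -44), -1), Add(-283, -44))), Add(-412577, 460591)) = Mul(Add(-125290, Mul(Pow(595, -1), -327)), 48014) = Mul(Add(-125290, Mul(Rational(1, 595), -327)), 48014) = Mul(Add(-125290, Rational(-327, 595)), 48014) = Mul(Rational(-74547877, 595), 48014) = Rational(-3579341766278, 595)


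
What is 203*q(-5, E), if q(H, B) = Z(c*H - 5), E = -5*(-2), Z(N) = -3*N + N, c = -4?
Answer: -6090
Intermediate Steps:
Z(N) = -2*N
E = 10
q(H, B) = 10 + 8*H (q(H, B) = -2*(-4*H - 5) = -2*(-5 - 4*H) = 10 + 8*H)
203*q(-5, E) = 203*(10 + 8*(-5)) = 203*(10 - 40) = 203*(-30) = -6090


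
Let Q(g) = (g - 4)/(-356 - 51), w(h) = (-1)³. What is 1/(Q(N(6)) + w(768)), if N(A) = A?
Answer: -407/409 ≈ -0.99511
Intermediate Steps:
w(h) = -1
Q(g) = 4/407 - g/407 (Q(g) = (-4 + g)/(-407) = (-4 + g)*(-1/407) = 4/407 - g/407)
1/(Q(N(6)) + w(768)) = 1/((4/407 - 1/407*6) - 1) = 1/((4/407 - 6/407) - 1) = 1/(-2/407 - 1) = 1/(-409/407) = -407/409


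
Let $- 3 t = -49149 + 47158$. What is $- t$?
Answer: $- \frac{1991}{3} \approx -663.67$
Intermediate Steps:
$t = \frac{1991}{3}$ ($t = - \frac{-49149 + 47158}{3} = \left(- \frac{1}{3}\right) \left(-1991\right) = \frac{1991}{3} \approx 663.67$)
$- t = \left(-1\right) \frac{1991}{3} = - \frac{1991}{3}$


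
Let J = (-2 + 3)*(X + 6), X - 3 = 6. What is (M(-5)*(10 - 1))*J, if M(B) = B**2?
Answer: 3375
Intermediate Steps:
X = 9 (X = 3 + 6 = 9)
J = 15 (J = (-2 + 3)*(9 + 6) = 1*15 = 15)
(M(-5)*(10 - 1))*J = ((-5)**2*(10 - 1))*15 = (25*9)*15 = 225*15 = 3375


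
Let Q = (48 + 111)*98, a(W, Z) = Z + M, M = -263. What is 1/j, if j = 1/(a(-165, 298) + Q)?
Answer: 15617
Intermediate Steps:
a(W, Z) = -263 + Z (a(W, Z) = Z - 263 = -263 + Z)
Q = 15582 (Q = 159*98 = 15582)
j = 1/15617 (j = 1/((-263 + 298) + 15582) = 1/(35 + 15582) = 1/15617 ≈ 6.4033e-5)
1/j = 1/(1/15617) = 15617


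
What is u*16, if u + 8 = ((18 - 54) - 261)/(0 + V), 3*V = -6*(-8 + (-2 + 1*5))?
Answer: -3016/5 ≈ -603.20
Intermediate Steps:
V = 10 (V = (-6*(-8 + (-2 + 1*5)))/3 = (-6*(-8 + (-2 + 5)))/3 = (-6*(-8 + 3))/3 = (-6*(-5))/3 = (⅓)*30 = 10)
u = -377/10 (u = -8 + ((18 - 54) - 261)/(0 + 10) = -8 + (-36 - 261)/10 = -8 - 297*⅒ = -8 - 297/10 = -377/10 ≈ -37.700)
u*16 = -377/10*16 = -3016/5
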